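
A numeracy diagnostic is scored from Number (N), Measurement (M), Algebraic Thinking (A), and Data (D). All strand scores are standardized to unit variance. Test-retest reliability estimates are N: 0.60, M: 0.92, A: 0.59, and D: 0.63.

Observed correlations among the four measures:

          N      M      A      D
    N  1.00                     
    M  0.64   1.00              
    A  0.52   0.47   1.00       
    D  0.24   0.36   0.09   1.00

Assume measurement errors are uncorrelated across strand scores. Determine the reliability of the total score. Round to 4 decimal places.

0.8542

Var(N+M+A+D) = 4 + 2·[0.64 + 0.52 + 0.24 + 0.47 + 0.36 + 0.09] = 4 + 4.64 = 8.64.
Under uncorrelated errors the observed covariances equal the true-score covariances, so only the own-variance terms attenuate.
True-score variance = [0.60 + 0.92 + 0.59 + 0.63] + 4.64 = 2.74 + 4.64 = 7.38.
Reliability = 7.38 / 8.64 = 0.8542.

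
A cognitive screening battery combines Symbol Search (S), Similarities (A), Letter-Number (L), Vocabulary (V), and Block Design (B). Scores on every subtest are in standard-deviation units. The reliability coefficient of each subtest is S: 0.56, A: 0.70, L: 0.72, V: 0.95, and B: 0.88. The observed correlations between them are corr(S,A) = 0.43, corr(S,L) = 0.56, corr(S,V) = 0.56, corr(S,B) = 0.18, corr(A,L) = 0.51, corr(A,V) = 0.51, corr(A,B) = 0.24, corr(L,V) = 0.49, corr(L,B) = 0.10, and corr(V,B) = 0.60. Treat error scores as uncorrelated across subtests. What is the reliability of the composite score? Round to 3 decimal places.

0.911

Var(S+A+L+V+B) = 5 + 2·[0.43 + 0.56 + 0.56 + 0.18 + 0.51 + 0.51 + 0.24 + 0.49 + 0.10 + 0.60] = 5 + 8.36 = 13.36.
Under uncorrelated errors the observed covariances equal the true-score covariances, so only the own-variance terms attenuate.
True-score variance = [0.56 + 0.70 + 0.72 + 0.95 + 0.88] + 8.36 = 3.81 + 8.36 = 12.17.
Reliability = 12.17 / 13.36 = 0.911.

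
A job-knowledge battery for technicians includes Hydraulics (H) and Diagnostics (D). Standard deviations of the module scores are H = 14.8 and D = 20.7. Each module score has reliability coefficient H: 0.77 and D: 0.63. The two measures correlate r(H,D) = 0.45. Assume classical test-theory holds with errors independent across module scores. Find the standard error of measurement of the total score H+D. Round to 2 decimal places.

14.45

Var(total) = 647.53 + 275.724 = 923.254.
True-score variance = 438.61 + 275.724 = 714.334, so reliability = 0.7737.
Error variance = 923.254 − 714.334 = 208.92; SEM = √208.92 = 14.45.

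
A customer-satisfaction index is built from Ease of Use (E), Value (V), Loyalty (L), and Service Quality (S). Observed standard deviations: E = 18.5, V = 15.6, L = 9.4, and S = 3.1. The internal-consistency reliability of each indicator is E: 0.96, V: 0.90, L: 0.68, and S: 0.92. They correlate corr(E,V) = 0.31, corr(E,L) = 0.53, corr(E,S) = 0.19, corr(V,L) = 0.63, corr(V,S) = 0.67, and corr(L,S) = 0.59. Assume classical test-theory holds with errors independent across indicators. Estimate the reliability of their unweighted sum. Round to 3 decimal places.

Var(E+V+L+S) = 18.5² + 15.6² + 9.4² + 3.1² + 2·[18.5·15.6·0.31 + 18.5·9.4·0.53 + 18.5·3.1·0.19 + 15.6·9.4·0.63 + 15.6·3.1·0.67 + 9.4·3.1·0.59] = 683.58 + 669.013 = 1352.59.
Under uncorrelated errors the observed covariances equal the true-score covariances, so only the own-variance terms attenuate.
True-score variance = [18.5²·0.96 + 15.6²·0.90 + 9.4²·0.68 + 3.1²·0.92] + 669.013 = 616.51 + 669.013 = 1285.52.
Reliability = 1285.52 / 1352.59 = 0.950.

0.950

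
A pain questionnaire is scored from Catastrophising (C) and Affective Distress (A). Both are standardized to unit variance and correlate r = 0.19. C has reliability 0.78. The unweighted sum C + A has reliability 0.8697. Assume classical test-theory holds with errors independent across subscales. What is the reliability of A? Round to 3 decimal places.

0.910

Var(C+A) = 2 + 2·0.19 = 2.380.
True-score variance = ρ_C + ρ_A + 2·0.19, so 0.8697 = (0.78 + ρ_A + 0.38) / 2.380.
ρ_A = 0.8697·2.380 − 0.78 − 0.38 = 0.910.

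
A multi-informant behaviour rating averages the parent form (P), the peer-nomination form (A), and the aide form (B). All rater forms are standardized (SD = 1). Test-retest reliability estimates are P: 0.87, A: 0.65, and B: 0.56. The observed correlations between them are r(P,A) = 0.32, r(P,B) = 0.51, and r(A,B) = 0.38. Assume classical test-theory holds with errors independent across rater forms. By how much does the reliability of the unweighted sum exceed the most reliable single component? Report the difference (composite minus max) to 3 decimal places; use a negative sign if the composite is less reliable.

Var(sum) = 3 + 2.42 = 5.42; true-score variance = 2.08 + 2.42 = 4.5; composite reliability = 0.8303.
Max component reliability = 0.8700.
Difference = 0.8303 − 0.8700 = -0.040.

-0.040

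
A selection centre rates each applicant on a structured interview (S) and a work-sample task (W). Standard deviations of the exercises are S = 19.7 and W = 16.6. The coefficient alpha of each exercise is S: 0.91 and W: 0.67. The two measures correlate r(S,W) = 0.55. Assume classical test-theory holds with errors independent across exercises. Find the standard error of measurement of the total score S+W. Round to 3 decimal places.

11.219

Var(total) = 663.65 + 359.722 = 1023.37.
True-score variance = 537.787 + 359.722 = 897.509, so reliability = 0.8770.
Error variance = 1023.37 − 897.509 = 125.863; SEM = √125.863 = 11.219.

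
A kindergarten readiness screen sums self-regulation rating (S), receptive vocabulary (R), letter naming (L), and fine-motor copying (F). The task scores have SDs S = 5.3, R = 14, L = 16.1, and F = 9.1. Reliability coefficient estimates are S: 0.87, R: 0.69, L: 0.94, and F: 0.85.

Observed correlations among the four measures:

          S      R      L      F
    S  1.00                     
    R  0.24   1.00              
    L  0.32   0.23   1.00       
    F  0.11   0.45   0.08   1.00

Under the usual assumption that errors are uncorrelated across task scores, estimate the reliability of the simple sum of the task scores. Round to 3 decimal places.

Var(S+R+L+F) = 5.3² + 14² + 16.1² + 9.1² + 2·[5.3·14·0.24 + 5.3·16.1·0.32 + 5.3·9.1·0.11 + 14·16.1·0.23 + 14·9.1·0.45 + 16.1·9.1·0.08] = 566.11 + 342.623 = 908.733.
With uncorrelated errors the cross-covariances are all true-score covariance, so they carry over unchanged; only the diagonal terms shrink to ρᵢσᵢ².
True-score variance = [5.3²·0.87 + 14²·0.69 + 16.1²·0.94 + 9.1²·0.85] + 342.623 = 473.724 + 342.623 = 816.348.
Reliability = 816.348 / 908.733 = 0.898.

0.898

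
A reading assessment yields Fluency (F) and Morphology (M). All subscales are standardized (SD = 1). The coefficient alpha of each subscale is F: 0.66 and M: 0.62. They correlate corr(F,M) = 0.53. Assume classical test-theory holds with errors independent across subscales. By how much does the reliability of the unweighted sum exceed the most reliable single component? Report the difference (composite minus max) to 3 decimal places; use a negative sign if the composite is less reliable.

0.105

Var(sum) = 2 + 1.06 = 3.06; true-score variance = 1.28 + 1.06 = 2.34; composite reliability = 0.7647.
Max component reliability = 0.6600.
Difference = 0.7647 − 0.6600 = 0.105.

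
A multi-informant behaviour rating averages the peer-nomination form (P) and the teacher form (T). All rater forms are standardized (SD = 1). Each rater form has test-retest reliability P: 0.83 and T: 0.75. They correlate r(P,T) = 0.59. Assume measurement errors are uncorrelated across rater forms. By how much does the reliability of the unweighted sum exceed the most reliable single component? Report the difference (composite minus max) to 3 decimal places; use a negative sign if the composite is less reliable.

Var(sum) = 2 + 1.18 = 3.18; true-score variance = 1.58 + 1.18 = 2.76; composite reliability = 0.8679.
Max component reliability = 0.8300.
Difference = 0.8679 − 0.8300 = 0.038.

0.038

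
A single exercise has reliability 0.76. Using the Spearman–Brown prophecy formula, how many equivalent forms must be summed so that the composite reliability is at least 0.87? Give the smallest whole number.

k ≥ ρ*(1−ρ₁)/(ρ₁(1−ρ*)) = 0.87·0.24 / (0.76·0.13) = 2.113.
Smallest integer k = 3.

3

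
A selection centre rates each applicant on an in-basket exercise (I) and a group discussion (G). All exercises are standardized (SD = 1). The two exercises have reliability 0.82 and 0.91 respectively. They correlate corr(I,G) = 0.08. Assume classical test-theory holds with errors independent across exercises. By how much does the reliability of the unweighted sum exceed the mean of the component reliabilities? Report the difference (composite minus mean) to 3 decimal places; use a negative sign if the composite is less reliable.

0.010

Var(sum) = 2 + 0.16 = 2.16; true-score variance = 1.73 + 0.16 = 1.89; composite reliability = 0.8750.
Mean component reliability = 0.8650.
Difference = 0.8750 − 0.8650 = 0.010.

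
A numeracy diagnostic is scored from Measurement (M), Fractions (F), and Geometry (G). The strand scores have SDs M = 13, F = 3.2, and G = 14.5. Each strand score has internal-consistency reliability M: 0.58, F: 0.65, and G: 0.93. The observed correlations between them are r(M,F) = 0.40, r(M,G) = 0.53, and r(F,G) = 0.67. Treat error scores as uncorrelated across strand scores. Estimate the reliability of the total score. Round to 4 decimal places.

Var(M+F+G) = 13² + 3.2² + 14.5² + 2·[13·3.2·0.40 + 13·14.5·0.53 + 3.2·14.5·0.67] = 389.49 + 295.266 = 684.756.
Because errors are independent across components, Cov(Tᵢ,Tⱼ) = Cov(Xᵢ,Xⱼ); the off-diagonal part of the true-score variance is the same as above.
True-score variance = [13²·0.58 + 3.2²·0.65 + 14.5²·0.93] + 295.266 = 300.209 + 295.266 = 595.475.
Reliability = 595.475 / 684.756 = 0.8696.

0.8696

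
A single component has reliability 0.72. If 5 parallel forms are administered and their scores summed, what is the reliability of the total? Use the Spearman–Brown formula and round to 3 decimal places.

0.928

ρ_k = kρ / (1 + (k−1)ρ) = 5·0.72 / (1 + 4·0.72) = 3.600 / 3.880 = 0.928.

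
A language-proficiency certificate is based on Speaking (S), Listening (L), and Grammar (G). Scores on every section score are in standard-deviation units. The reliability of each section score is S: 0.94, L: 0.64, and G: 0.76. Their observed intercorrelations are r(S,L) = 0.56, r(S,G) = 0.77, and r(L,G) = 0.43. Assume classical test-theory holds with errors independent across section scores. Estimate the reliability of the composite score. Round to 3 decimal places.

0.899

Var(S+L+G) = 3 + 2·[0.56 + 0.77 + 0.43] = 3 + 3.52 = 6.52.
Because errors are independent across components, Cov(Tᵢ,Tⱼ) = Cov(Xᵢ,Xⱼ); the off-diagonal part of the true-score variance is the same as above.
True-score variance = [0.94 + 0.64 + 0.76] + 3.52 = 2.34 + 3.52 = 5.86.
Reliability = 5.86 / 6.52 = 0.899.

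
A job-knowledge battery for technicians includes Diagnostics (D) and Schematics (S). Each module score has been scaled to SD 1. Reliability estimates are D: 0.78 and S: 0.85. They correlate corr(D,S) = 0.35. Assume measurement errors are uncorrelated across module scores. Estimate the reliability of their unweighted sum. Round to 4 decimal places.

0.8630

Var(D+S) = 2 + 2·[0.35] = 2 + 0.7 = 2.7.
Under uncorrelated errors the observed covariances equal the true-score covariances, so only the own-variance terms attenuate.
True-score variance = [0.78 + 0.85] + 0.7 = 1.63 + 0.7 = 2.33.
Reliability = 2.33 / 2.7 = 0.8630.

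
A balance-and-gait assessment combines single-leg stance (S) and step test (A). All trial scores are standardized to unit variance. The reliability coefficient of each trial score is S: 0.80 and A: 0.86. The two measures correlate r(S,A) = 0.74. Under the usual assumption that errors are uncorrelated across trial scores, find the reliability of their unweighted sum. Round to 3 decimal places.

Var(S+A) = 2 + 2·[0.74] = 2 + 1.48 = 3.48.
Because errors are independent across components, Cov(Tᵢ,Tⱼ) = Cov(Xᵢ,Xⱼ); the off-diagonal part of the true-score variance is the same as above.
True-score variance = [0.80 + 0.86] + 1.48 = 1.66 + 1.48 = 3.14.
Reliability = 3.14 / 3.48 = 0.902.

0.902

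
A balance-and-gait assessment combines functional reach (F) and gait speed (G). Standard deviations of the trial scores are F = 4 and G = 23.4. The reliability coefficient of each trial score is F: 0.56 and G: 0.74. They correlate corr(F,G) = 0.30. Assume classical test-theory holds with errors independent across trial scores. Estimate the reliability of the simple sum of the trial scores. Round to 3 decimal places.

0.759

Var(F+G) = 4² + 23.4² + 2·[4·23.4·0.30] = 563.56 + 56.16 = 619.72.
Under uncorrelated errors the observed covariances equal the true-score covariances, so only the own-variance terms attenuate.
True-score variance = [4²·0.56 + 23.4²·0.74] + 56.16 = 414.154 + 56.16 = 470.314.
Reliability = 470.314 / 619.72 = 0.759.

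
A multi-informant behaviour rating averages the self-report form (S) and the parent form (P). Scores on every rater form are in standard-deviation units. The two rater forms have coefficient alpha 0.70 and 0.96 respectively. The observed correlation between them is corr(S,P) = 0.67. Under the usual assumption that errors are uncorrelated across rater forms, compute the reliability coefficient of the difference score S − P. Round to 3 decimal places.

0.485

Var(S−P) = 1 + 1 − 2·0.67 = 2 − 1.34 = 0.66.
Because errors are independent across components, Cov(Tᵢ,Tⱼ) = Cov(Xᵢ,Xⱼ); the off-diagonal part of the true-score variance is the same as above.
True-score variance = [0.70 + 0.96] − 1.34 = 1.66 − 1.34 = 0.32.
Reliability = 0.32 / 0.66 = 0.485.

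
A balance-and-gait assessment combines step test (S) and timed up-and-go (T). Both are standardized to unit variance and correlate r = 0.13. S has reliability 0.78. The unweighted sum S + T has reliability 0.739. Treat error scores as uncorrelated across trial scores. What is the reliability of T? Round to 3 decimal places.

Var(S+T) = 2 + 2·0.13 = 2.260.
True-score variance = ρ_S + ρ_T + 2·0.13, so 0.739 = (0.78 + ρ_T + 0.26) / 2.260.
ρ_T = 0.739·2.260 − 0.78 − 0.26 = 0.630.

0.630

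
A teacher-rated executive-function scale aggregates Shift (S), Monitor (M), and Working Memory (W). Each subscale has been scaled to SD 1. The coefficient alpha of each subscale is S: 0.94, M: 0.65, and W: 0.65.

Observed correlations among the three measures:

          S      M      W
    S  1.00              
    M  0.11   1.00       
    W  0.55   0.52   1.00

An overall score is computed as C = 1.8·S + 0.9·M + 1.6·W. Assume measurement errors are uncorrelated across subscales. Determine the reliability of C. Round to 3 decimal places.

0.882

Var(C) = 1.8² + 0.9² + 1.6² + 2·[1.62·0.11 + 2.88·0.55 + 1.44·0.52] = 6.61 + 5.022 = 11.632.
Because errors are independent across components, Cov(Tᵢ,Tⱼ) = Cov(Xᵢ,Xⱼ); the off-diagonal part of the true-score variance is the same as above.
True-score variance = [1.8²·0.94 + 0.9²·0.65 + 1.6²·0.65] + 5.022 = 5.2361 + 5.022 = 10.2581.
Reliability = 10.2581 / 11.632 = 0.882.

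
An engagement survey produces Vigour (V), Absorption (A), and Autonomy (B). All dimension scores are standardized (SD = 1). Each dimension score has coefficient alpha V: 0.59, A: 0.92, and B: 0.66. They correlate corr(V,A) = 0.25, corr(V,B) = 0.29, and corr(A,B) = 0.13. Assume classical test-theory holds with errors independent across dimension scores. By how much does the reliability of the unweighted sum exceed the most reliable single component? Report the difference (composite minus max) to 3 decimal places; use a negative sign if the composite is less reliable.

-0.111

Var(sum) = 3 + 1.34 = 4.34; true-score variance = 2.17 + 1.34 = 3.51; composite reliability = 0.8088.
Max component reliability = 0.9200.
Difference = 0.8088 − 0.9200 = -0.111.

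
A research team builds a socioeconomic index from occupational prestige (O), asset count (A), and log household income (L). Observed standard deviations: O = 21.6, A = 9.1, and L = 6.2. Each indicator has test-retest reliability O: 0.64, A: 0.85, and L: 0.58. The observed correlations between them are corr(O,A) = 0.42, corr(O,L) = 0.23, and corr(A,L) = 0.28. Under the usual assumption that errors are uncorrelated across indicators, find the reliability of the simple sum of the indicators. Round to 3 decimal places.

0.768

Var(O+A+L) = 21.6² + 9.1² + 6.2² + 2·[21.6·9.1·0.42 + 21.6·6.2·0.23 + 9.1·6.2·0.28] = 587.81 + 258.309 = 846.119.
Under uncorrelated errors the observed covariances equal the true-score covariances, so only the own-variance terms attenuate.
True-score variance = [21.6²·0.64 + 9.1²·0.85 + 6.2²·0.58] + 258.309 = 391.282 + 258.309 = 649.591.
Reliability = 649.591 / 846.119 = 0.768.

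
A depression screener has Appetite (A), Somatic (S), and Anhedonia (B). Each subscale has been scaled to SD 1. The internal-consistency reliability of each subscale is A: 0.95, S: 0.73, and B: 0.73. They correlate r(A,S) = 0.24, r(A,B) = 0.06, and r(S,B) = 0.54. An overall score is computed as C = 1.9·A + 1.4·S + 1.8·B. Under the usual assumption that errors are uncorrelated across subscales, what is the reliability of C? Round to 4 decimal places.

Var(C) = 1.9² + 1.4² + 1.8² + 2·[2.66·0.24 + 3.42·0.06 + 2.52·0.54] = 8.81 + 4.4088 = 13.2188.
Under uncorrelated errors the observed covariances equal the true-score covariances, so only the own-variance terms attenuate.
True-score variance = [1.9²·0.95 + 1.4²·0.73 + 1.8²·0.73] + 4.4088 = 7.2255 + 4.4088 = 11.6343.
Reliability = 11.6343 / 13.2188 = 0.8801.

0.8801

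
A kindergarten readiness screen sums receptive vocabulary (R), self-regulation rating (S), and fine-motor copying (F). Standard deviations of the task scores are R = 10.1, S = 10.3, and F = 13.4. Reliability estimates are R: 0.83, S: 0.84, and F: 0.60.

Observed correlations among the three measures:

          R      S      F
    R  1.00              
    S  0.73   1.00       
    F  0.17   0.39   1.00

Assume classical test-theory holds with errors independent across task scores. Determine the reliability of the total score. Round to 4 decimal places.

Var(R+S+F) = 10.1² + 10.3² + 13.4² + 2·[10.1·10.3·0.73 + 10.1·13.4·0.17 + 10.3·13.4·0.39] = 387.66 + 305.555 = 693.215.
Under uncorrelated errors the observed covariances equal the true-score covariances, so only the own-variance terms attenuate.
True-score variance = [10.1²·0.83 + 10.3²·0.84 + 13.4²·0.60] + 305.555 = 281.52 + 305.555 = 587.075.
Reliability = 587.075 / 693.215 = 0.8469.

0.8469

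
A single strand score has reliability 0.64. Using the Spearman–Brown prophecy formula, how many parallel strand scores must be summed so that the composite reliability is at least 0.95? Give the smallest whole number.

k ≥ ρ*(1−ρ₁)/(ρ₁(1−ρ*)) = 0.95·0.36 / (0.64·0.05) = 10.687.
Smallest integer k = 11.

11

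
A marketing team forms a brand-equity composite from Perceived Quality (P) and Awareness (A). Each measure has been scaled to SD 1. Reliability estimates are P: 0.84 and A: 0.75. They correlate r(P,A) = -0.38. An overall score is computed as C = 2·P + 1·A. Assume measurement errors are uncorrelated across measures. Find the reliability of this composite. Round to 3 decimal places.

Var(C) = 2² + 1 + 2·[2·(-0.38)] = 5 − 1.52 = 3.48.
Because errors are independent across components, Cov(Tᵢ,Tⱼ) = Cov(Xᵢ,Xⱼ); the off-diagonal part of the true-score variance is the same as above.
True-score variance = [2²·0.84 + 0.75] − 1.52 = 4.11 − 1.52 = 2.59.
Reliability = 2.59 / 3.48 = 0.744.

0.744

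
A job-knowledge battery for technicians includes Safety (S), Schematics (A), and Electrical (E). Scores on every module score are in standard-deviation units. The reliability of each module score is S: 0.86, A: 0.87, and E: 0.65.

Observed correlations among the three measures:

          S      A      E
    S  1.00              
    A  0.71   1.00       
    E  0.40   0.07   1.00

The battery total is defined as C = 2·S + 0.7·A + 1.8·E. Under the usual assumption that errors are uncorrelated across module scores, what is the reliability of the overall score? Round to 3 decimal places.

0.862

Var(C) = 2² + 0.7² + 1.8² + 2·[1.4·0.71 + 3.6·0.40 + 1.26·0.07] = 7.73 + 5.0444 = 12.7744.
With uncorrelated errors the cross-covariances are all true-score covariance, so they carry over unchanged; only the diagonal terms shrink to ρᵢσᵢ².
True-score variance = [2²·0.86 + 0.7²·0.87 + 1.8²·0.65] + 5.0444 = 5.9723 + 5.0444 = 11.0167.
Reliability = 11.0167 / 12.7744 = 0.862.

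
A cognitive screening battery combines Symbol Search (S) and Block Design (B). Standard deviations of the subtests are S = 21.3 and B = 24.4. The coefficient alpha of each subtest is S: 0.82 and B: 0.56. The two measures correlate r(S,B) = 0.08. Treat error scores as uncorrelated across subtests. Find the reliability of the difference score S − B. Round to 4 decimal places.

0.6442

Var(S−B) = 21.3² + 24.4² − 2·21.3·24.4·0.08 = 1049.05 − 83.1552 = 965.895.
Because errors are independent across components, Cov(Tᵢ,Tⱼ) = Cov(Xᵢ,Xⱼ); the off-diagonal part of the true-score variance is the same as above.
True-score variance = [21.3²·0.82 + 24.4²·0.56] − 83.1552 = 705.427 − 83.1552 = 622.272.
Reliability = 622.272 / 965.895 = 0.6442.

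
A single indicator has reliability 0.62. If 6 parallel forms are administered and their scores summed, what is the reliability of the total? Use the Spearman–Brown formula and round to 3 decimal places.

0.907

ρ_k = kρ / (1 + (k−1)ρ) = 6·0.62 / (1 + 5·0.62) = 3.720 / 4.100 = 0.907.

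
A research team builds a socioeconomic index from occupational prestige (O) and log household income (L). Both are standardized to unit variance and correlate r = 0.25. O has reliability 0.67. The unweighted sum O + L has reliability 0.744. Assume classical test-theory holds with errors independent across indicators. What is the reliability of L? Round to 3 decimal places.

Var(O+L) = 2 + 2·0.25 = 2.500.
True-score variance = ρ_O + ρ_L + 2·0.25, so 0.744 = (0.67 + ρ_L + 0.50) / 2.500.
ρ_L = 0.744·2.500 − 0.67 − 0.50 = 0.690.

0.690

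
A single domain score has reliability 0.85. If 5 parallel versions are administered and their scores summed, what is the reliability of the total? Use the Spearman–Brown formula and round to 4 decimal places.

0.9659

ρ_k = kρ / (1 + (k−1)ρ) = 5·0.85 / (1 + 4·0.85) = 4.250 / 4.400 = 0.9659.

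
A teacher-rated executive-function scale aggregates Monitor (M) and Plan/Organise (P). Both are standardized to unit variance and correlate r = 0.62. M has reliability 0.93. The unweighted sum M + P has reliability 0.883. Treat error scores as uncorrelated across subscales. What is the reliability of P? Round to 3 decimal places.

Var(M+P) = 2 + 2·0.62 = 3.240.
True-score variance = ρ_M + ρ_P + 2·0.62, so 0.883 = (0.93 + ρ_P + 1.24) / 3.240.
ρ_P = 0.883·3.240 − 0.93 − 1.24 = 0.691.

0.691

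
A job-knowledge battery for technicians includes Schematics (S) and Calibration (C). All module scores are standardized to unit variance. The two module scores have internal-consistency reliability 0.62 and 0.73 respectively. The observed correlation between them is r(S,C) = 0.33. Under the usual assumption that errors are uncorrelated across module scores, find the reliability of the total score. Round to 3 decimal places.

0.756

Var(S+C) = 2 + 2·[0.33] = 2 + 0.66 = 2.66.
With uncorrelated errors the cross-covariances are all true-score covariance, so they carry over unchanged; only the diagonal terms shrink to ρᵢσᵢ².
True-score variance = [0.62 + 0.73] + 0.66 = 1.35 + 0.66 = 2.01.
Reliability = 2.01 / 2.66 = 0.756.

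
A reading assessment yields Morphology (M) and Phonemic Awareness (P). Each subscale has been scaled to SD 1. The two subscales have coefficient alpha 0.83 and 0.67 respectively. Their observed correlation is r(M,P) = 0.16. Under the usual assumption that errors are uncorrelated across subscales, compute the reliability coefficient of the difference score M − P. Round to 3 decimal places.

0.702

Var(M−P) = 1 + 1 − 2·0.16 = 2 − 0.32 = 1.68.
Under uncorrelated errors the observed covariances equal the true-score covariances, so only the own-variance terms attenuate.
True-score variance = [0.83 + 0.67] − 0.32 = 1.5 − 0.32 = 1.18.
Reliability = 1.18 / 1.68 = 0.702.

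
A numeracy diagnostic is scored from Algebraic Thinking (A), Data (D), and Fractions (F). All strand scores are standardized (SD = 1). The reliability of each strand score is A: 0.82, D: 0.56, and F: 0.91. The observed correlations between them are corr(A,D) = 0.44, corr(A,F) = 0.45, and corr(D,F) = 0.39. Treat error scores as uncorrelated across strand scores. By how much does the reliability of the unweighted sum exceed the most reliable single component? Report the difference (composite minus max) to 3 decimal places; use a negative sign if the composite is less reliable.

Var(sum) = 3 + 2.56 = 5.56; true-score variance = 2.29 + 2.56 = 4.85; composite reliability = 0.8723.
Max component reliability = 0.9100.
Difference = 0.8723 − 0.9100 = -0.038.

-0.038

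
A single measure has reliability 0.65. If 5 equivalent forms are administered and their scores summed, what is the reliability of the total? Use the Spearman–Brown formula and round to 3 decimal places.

0.903

ρ_k = kρ / (1 + (k−1)ρ) = 5·0.65 / (1 + 4·0.65) = 3.250 / 3.600 = 0.903.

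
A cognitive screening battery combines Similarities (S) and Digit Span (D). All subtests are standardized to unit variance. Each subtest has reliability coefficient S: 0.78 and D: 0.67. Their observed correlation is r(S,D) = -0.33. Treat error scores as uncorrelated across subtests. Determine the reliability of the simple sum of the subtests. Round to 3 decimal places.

0.590

Var(S+D) = 2 + 2·[(-0.33)] = 2 − 0.66 = 1.34.
Under uncorrelated errors the observed covariances equal the true-score covariances, so only the own-variance terms attenuate.
True-score variance = [0.78 + 0.67] − 0.66 = 1.45 − 0.66 = 0.79.
Reliability = 0.79 / 1.34 = 0.590.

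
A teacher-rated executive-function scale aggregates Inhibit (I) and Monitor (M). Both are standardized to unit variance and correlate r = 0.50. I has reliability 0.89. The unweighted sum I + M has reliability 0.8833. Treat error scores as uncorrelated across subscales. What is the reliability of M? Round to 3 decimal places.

Var(I+M) = 2 + 2·0.50 = 3.000.
True-score variance = ρ_I + ρ_M + 2·0.50, so 0.8833 = (0.89 + ρ_M + 1.00) / 3.000.
ρ_M = 0.8833·3.000 − 0.89 − 1.00 = 0.760.

0.760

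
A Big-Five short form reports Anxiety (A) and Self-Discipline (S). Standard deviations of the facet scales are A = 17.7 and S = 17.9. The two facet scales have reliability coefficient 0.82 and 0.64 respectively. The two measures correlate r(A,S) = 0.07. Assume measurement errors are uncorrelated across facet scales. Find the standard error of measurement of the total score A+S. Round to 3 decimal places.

13.105

Var(total) = 633.7 + 44.3562 = 678.056.
True-score variance = 461.96 + 44.3562 = 506.316, so reliability = 0.7467.
Error variance = 678.056 − 506.316 = 171.74; SEM = √171.74 = 13.105.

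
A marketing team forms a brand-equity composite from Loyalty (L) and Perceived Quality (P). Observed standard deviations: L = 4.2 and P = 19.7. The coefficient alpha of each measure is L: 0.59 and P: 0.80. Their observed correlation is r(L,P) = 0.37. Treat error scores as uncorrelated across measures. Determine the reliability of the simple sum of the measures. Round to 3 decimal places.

Var(L+P) = 4.2² + 19.7² + 2·[4.2·19.7·0.37] = 405.73 + 61.2276 = 466.958.
Under uncorrelated errors the observed covariances equal the true-score covariances, so only the own-variance terms attenuate.
True-score variance = [4.2²·0.59 + 19.7²·0.80] + 61.2276 = 320.88 + 61.2276 = 382.107.
Reliability = 382.107 / 466.958 = 0.818.

0.818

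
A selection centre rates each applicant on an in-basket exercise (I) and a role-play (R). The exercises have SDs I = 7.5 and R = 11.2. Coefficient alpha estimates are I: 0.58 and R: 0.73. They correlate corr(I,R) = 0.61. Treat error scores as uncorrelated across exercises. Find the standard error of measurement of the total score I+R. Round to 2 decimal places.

Var(total) = 181.69 + 102.48 = 284.17.
True-score variance = 124.196 + 102.48 = 226.676, so reliability = 0.7977.
Error variance = 284.17 − 226.676 = 57.4938; SEM = √57.4938 = 7.58.

7.58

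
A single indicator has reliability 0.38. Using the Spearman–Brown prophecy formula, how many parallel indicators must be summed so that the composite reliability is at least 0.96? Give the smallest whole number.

40

k ≥ ρ*(1−ρ₁)/(ρ₁(1−ρ*)) = 0.96·0.62 / (0.38·0.04) = 39.158.
Smallest integer k = 40.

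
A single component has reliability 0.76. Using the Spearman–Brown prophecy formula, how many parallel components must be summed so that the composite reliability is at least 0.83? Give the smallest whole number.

2

k ≥ ρ*(1−ρ₁)/(ρ₁(1−ρ*)) = 0.83·0.24 / (0.76·0.17) = 1.542.
Smallest integer k = 2.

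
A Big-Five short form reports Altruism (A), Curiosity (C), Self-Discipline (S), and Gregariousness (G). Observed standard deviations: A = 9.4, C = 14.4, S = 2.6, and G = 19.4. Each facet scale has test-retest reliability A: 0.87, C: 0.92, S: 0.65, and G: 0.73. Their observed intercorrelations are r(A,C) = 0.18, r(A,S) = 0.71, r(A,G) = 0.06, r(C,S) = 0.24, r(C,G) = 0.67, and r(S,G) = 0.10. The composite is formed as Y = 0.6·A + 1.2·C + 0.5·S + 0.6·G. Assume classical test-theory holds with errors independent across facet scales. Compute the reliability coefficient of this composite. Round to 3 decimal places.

0.919

Var(Y) = 0.6²·9.4² + 1.2²·14.4² + 0.5²·2.6² + 0.6²·19.4² + 2·[0.72·9.4·14.4·0.18 + 0.3·9.4·2.6·0.71 + 0.36·9.4·19.4·0.06 + 0.6·14.4·2.6·0.24 + 0.72·14.4·19.4·0.67 + 0.3·2.6·19.4·0.10] = 467.588 + 336.71 = 804.298.
Because errors are independent across components, Cov(Tᵢ,Tⱼ) = Cov(Xᵢ,Xⱼ); the off-diagonal part of the true-score variance is the same as above.
True-score variance = [0.6²·9.4²·0.87 + 1.2²·14.4²·0.92 + 0.5²·2.6²·0.65 + 0.6²·19.4²·0.73] + 336.71 = 402.391 + 336.71 = 739.101.
Reliability = 739.101 / 804.298 = 0.919.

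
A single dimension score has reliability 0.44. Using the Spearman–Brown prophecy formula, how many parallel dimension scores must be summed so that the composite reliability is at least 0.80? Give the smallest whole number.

k ≥ ρ*(1−ρ₁)/(ρ₁(1−ρ*)) = 0.80·0.56 / (0.44·0.20) = 5.091.
Smallest integer k = 6.

6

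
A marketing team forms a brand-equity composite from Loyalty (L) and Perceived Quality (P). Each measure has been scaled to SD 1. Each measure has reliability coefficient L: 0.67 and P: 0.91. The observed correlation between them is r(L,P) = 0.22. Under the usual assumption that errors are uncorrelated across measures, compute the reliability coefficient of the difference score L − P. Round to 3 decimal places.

Var(L−P) = 1 + 1 − 2·0.22 = 2 − 0.44 = 1.56.
With uncorrelated errors the cross-covariances are all true-score covariance, so they carry over unchanged; only the diagonal terms shrink to ρᵢσᵢ².
True-score variance = [0.67 + 0.91] − 0.44 = 1.58 − 0.44 = 1.14.
Reliability = 1.14 / 1.56 = 0.731.

0.731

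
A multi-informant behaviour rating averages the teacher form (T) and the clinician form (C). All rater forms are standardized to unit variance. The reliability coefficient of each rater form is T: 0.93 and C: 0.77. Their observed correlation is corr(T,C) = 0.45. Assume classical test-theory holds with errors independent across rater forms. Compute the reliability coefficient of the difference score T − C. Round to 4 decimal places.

0.7273

Var(T−C) = 1 + 1 − 2·0.45 = 2 − 0.9 = 1.1.
Under uncorrelated errors the observed covariances equal the true-score covariances, so only the own-variance terms attenuate.
True-score variance = [0.93 + 0.77] − 0.9 = 1.7 − 0.9 = 0.8.
Reliability = 0.8 / 1.1 = 0.7273.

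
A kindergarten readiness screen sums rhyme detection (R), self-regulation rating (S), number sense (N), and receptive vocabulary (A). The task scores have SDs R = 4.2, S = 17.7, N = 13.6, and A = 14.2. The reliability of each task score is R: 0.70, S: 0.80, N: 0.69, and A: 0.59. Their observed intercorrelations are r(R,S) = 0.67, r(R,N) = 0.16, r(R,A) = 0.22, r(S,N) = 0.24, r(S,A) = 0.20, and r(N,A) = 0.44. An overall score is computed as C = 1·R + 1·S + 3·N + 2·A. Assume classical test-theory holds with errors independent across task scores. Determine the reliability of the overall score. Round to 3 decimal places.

Var(C) = 4.2² + 17.7² + 3²·13.6² + 2²·14.2² + 2·[4.2·17.7·0.67 + 3·4.2·13.6·0.16 + 2·4.2·14.2·0.22 + 3·17.7·13.6·0.24 + 2·17.7·14.2·0.20 + 6·13.6·14.2·0.44] = 2802.13 + 1774.32 = 4576.45.
Under uncorrelated errors the observed covariances equal the true-score covariances, so only the own-variance terms attenuate.
True-score variance = [4.2²·0.70 + 17.7²·0.80 + 3²·13.6²·0.69 + 2²·14.2²·0.59] + 1774.32 = 1887.45 + 1774.32 = 3661.77.
Reliability = 3661.77 / 4576.45 = 0.800.

0.800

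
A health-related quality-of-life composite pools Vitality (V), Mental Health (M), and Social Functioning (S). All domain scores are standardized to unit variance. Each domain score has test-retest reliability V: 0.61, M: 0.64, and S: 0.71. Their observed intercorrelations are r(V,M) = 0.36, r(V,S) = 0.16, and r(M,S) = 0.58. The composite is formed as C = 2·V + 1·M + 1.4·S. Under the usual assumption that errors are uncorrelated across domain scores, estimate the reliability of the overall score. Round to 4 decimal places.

Var(C) = 2² + 1 + 1.4² + 2·[2·0.36 + 2.8·0.16 + 1.4·0.58] = 6.96 + 3.96 = 10.92.
With uncorrelated errors the cross-covariances are all true-score covariance, so they carry over unchanged; only the diagonal terms shrink to ρᵢσᵢ².
True-score variance = [2²·0.61 + 0.64 + 1.4²·0.71] + 3.96 = 4.4716 + 3.96 = 8.4316.
Reliability = 8.4316 / 10.92 = 0.7721.

0.7721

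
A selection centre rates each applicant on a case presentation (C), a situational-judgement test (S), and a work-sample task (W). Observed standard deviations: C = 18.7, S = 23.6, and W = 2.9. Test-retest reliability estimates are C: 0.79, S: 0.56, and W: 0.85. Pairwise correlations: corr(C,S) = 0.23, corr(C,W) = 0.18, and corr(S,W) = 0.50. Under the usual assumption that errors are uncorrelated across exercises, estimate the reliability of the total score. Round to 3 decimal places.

Var(C+S+W) = 18.7² + 23.6² + 2.9² + 2·[18.7·23.6·0.23 + 18.7·2.9·0.18 + 23.6·2.9·0.50] = 915.06 + 290.97 = 1206.03.
Because errors are independent across components, Cov(Tᵢ,Tⱼ) = Cov(Xᵢ,Xⱼ); the off-diagonal part of the true-score variance is the same as above.
True-score variance = [18.7²·0.79 + 23.6²·0.56 + 2.9²·0.85] + 290.97 = 595.301 + 290.97 = 886.271.
Reliability = 886.271 / 1206.03 = 0.735.

0.735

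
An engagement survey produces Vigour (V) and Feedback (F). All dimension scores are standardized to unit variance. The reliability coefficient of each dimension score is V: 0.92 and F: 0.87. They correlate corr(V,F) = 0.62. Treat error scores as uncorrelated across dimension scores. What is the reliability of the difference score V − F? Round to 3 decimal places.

Var(V−F) = 1 + 1 − 2·0.62 = 2 − 1.24 = 0.76.
With uncorrelated errors the cross-covariances are all true-score covariance, so they carry over unchanged; only the diagonal terms shrink to ρᵢσᵢ².
True-score variance = [0.92 + 0.87] − 1.24 = 1.79 − 1.24 = 0.55.
Reliability = 0.55 / 0.76 = 0.724.

0.724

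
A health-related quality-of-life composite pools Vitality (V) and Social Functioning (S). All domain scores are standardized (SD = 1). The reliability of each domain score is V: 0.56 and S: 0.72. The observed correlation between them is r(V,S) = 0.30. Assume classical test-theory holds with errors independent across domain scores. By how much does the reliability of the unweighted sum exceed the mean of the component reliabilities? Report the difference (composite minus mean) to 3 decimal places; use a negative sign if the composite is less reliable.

Var(sum) = 2 + 0.6 = 2.6; true-score variance = 1.28 + 0.6 = 1.88; composite reliability = 0.7231.
Mean component reliability = 0.6400.
Difference = 0.7231 − 0.6400 = 0.083.

0.083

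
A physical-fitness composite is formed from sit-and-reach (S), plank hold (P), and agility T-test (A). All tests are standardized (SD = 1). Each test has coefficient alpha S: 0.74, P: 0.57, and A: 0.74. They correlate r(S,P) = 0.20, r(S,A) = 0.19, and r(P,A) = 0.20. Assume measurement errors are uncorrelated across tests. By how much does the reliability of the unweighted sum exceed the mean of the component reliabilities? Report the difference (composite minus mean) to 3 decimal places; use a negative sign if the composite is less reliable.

0.089

Var(sum) = 3 + 1.18 = 4.18; true-score variance = 2.05 + 1.18 = 3.23; composite reliability = 0.7727.
Mean component reliability = 0.6833.
Difference = 0.7727 − 0.6833 = 0.089.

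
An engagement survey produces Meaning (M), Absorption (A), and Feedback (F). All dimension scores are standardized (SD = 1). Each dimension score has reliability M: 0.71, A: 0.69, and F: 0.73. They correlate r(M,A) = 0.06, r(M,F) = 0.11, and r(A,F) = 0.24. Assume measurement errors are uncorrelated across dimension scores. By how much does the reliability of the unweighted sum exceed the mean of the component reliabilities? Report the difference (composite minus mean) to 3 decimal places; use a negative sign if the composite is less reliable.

Var(sum) = 3 + 0.82 = 3.82; true-score variance = 2.13 + 0.82 = 2.95; composite reliability = 0.7723.
Mean component reliability = 0.7100.
Difference = 0.7723 − 0.7100 = 0.062.

0.062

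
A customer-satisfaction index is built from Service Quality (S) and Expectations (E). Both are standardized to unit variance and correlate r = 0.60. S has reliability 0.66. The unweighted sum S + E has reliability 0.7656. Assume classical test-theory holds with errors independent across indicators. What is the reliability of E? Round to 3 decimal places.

Var(S+E) = 2 + 2·0.60 = 3.200.
True-score variance = ρ_S + ρ_E + 2·0.60, so 0.7656 = (0.66 + ρ_E + 1.20) / 3.200.
ρ_E = 0.7656·3.200 − 0.66 − 1.20 = 0.590.

0.590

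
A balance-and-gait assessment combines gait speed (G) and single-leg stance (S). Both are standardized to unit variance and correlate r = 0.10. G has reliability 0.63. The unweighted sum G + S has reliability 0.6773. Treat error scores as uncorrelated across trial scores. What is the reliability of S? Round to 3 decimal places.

0.660

Var(G+S) = 2 + 2·0.10 = 2.200.
True-score variance = ρ_G + ρ_S + 2·0.10, so 0.6773 = (0.63 + ρ_S + 0.20) / 2.200.
ρ_S = 0.6773·2.200 − 0.63 − 0.20 = 0.660.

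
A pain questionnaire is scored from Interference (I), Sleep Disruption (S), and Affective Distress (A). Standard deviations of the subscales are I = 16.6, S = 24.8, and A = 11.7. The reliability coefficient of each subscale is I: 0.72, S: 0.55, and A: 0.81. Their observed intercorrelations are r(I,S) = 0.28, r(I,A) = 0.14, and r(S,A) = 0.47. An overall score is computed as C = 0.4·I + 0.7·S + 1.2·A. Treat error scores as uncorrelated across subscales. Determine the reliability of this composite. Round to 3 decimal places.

0.785

Var(C) = 0.4²·16.6² + 0.7²·24.8² + 1.2²·11.7² + 2·[0.28·16.6·24.8·0.28 + 0.48·16.6·11.7·0.14 + 0.84·24.8·11.7·0.47] = 542.581 + 319.765 = 862.346.
Under uncorrelated errors the observed covariances equal the true-score covariances, so only the own-variance terms attenuate.
True-score variance = [0.4²·16.6²·0.72 + 0.7²·24.8²·0.55 + 1.2²·11.7²·0.81] + 319.765 = 357.166 + 319.765 = 676.931.
Reliability = 676.931 / 862.346 = 0.785.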